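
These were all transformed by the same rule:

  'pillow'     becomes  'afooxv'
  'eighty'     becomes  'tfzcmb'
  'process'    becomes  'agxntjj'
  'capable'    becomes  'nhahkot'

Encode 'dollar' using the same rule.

qxoohg

p(15)→a(0) and i(8)→f(5) fit y≡3x+7 (mod 26); the inverse of 3 mod 26 is 9. Treating letters as 0–25, the rule is x ↦ 3x + 7 (mod 26).
Applying it to dollar: d(3)→3·3+7≡16=q; o(14)→3·14+7≡23=x; l(11)→3·11+7≡14=o; l(11)→3·11+7≡14=o; a(0)→3·0+7≡7=h; r(17)→3·17+7≡6=g (all mod 26).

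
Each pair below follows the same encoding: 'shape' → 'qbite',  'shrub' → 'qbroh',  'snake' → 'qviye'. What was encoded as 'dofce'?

fudge

s(18)→q(16) and h(7)→b(1) fit y≡25x+8 (mod 26); the inverse of 25 mod 26 is 25. Each letter's alphabet position (a=0..z=25) is mapped through 25·x+8 mod 26 — an affine cipher.
Undoing it on dofce: d(3)→25·(3−8)≡5=f; o(14)→25·(14−8)≡20=u; f(5)→25·(5−8)≡3=d; c(2)→25·(2−8)≡6=g; e(4)→25·(4−8)≡4=e (all mod 26).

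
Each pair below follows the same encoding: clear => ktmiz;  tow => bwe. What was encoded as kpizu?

Compare letters: c→k is +8, l→t is +8, e→m is +8 — a constant shift. Each letter is shifted forward by 8 in the alphabet (a Caesar shift of +8).
Reversing it on kpizu: k−8=c, p−8=h, i−8=a, z−8=r, u−8=m.

charm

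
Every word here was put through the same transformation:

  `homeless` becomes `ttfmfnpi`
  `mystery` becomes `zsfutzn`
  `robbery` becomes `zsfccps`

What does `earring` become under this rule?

The output letters match the input read backwards, each shifted +1: homeless reversed is sselemoh. Read the word backwards and shift each letter +1.
For earring: reverse → gnirrae; then shift: g+1=h, n+1=o, i+1=j, r+1=s, r+1=s, a+1=b, e+1=f.

hojssbf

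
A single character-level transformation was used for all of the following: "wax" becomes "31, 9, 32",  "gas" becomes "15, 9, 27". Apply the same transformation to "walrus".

31, 9, 20, 26, 29, 27

w is letter #23 and maps to 31: an offset of 8. Each letter is replaced by its alphabet position (a=1..z=26) + 8.
For walrus: w=23→31, a=1→9, l=12→20, r=18→26, u=21→29, s=19→27.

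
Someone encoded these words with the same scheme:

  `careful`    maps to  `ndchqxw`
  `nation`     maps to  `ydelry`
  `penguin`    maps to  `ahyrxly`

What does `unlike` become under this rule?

xywlvh

The shift depends on letter class: consonant c→n is +11, but vowel a→d is +3. Two shifts are in play — +3 for a/e/i/o/u, +11 for every other letter.
On unlike: u(vowel)+3=x, n(cons)+11=y, l(cons)+11=w, i(vowel)+3=l, k(cons)+11=v, e(vowel)+3=h.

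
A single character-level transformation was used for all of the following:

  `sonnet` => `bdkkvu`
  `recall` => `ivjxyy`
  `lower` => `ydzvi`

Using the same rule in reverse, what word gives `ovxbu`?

feast

Each letter's alphabet position (a=0..z=25) is mapped through 19·x+23 mod 26 — an affine cipher.
Undoing it on ovxbu: o(14)→11·(14−23)≡5=f; v(21)→11·(21−23)≡4=e; x(23)→11·(23−23)≡0=a; b(1)→11·(1−23)≡18=s; u(20)→11·(20−23)≡19=t (all mod 26).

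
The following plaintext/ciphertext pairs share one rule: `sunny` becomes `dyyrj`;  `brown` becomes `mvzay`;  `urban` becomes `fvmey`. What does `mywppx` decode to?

Shifts by position in sunny: pos 0: s→d (+11), pos 1: u→y (+4), pos 2: n→y (+11), pos 3: n→r (+4) — repeating every 2. It's a Vigenère-style cipher with numeric key [11,4]: position i shifts by key[i mod 2].
Undoing it on mywppx: m−11=b, y−4=u, w−11=l, p−4=l, p−11=e, x−4=t.

bullet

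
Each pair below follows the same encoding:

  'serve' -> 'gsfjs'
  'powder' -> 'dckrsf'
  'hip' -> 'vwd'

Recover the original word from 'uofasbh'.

This is a Caesar cipher with shift 14.
Reversing it on uofasbh: u−14=g, o−14=a, f−14=r, a−14=m, s−14=e, b−14=n, h−14=t.

garment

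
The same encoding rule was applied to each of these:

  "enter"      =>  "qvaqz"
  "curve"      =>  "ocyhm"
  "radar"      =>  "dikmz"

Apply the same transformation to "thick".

fppos

Shifts by position in enter: pos 0: e→q (+12), pos 1: n→v (+8), pos 2: t→a (+7), pos 3: e→q (+12), pos 4: r→z (+8) — repeating every 3. A repeating key of period 3 is used — shifts +12, +8, +7 over and over.
For thick: t+12=f, h+8=p, i+7=p, c+12=o, k+8=s.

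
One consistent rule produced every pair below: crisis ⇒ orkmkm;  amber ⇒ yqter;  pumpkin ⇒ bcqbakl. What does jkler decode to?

c(2)→o(14) and r(17)→r(17) fit y≡21x+24 (mod 26); the inverse of 21 mod 26 is 5. Treating letters as 0–25, the rule is x ↦ 21x + 24 (mod 26).
Undoing it on jkler: j(9)→5·(9−24)≡3=d; k(10)→5·(10−24)≡8=i; l(11)→5·(11−24)≡13=n; e(4)→5·(4−24)≡4=e; r(17)→5·(17−24)≡17=r (all mod 26).

diner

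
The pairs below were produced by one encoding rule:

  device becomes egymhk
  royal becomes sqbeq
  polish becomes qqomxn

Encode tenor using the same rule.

In device: d→e is +1, e→g is +2, v→y is +3, i→m is +4 — the shift increases by 1 each position. The shift increases by 1 at each position, starting from +1: 1, 2, 3, ….
On tenor: t+1=u, e+2=g, n+3=q, o+4=s, r+5=w.

ugqsw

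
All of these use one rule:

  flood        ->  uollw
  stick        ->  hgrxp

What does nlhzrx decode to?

This is the alphabet-reversal cipher (Atbash): a becomes z, b becomes y, etc.
Undoing it on nlhzrx: n↔m, l↔o, h↔s, z↔a, r↔i, x↔c.

mosaic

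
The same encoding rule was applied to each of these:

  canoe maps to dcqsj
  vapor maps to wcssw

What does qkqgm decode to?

pinch

The shift increases by 1 at each position, starting from +1: 1, 2, 3, ….
Undoing it on qkqgm: q−1=p, k−2=i, q−3=n, g−4=c, m−5=h.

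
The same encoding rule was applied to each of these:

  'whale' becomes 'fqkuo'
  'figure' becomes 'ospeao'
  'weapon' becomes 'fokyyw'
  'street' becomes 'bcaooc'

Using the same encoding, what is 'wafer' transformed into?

fkooa

Vowels shift forward by 10 and consonants shift forward by 9.
Applying it to wafer: w(cons)+9=f, a(vowel)+10=k, f(cons)+9=o, e(vowel)+10=o, r(cons)+9=a.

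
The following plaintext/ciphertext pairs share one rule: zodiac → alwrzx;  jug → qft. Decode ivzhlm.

Each pair mirrors across the alphabet (z↔a, o↔l, d↔w): positions sum to 25. Letters are reflected about the middle of the alphabet (position → 25−position): Atbash.
Reversing it on ivzhlm: i↔r, v↔e, z↔a, h↔s, l↔o, m↔n.

reason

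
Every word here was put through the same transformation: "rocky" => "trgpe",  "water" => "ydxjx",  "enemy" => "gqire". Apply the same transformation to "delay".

fhpfe

In rocky: r→t is +2, o→r is +3, c→g is +4, k→p is +5 — the shift increases by 1 each position. The shift increases by 1 at each position, starting from +2: 2, 3, 4, ….
For delay: d+2=f, e+3=h, l+4=p, a+5=f, y+6=e.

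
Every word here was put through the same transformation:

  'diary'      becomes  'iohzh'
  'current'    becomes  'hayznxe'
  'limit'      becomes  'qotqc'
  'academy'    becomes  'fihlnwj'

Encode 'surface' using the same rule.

In diary: d→i is +5, i→o is +6, a→h is +7, r→z is +8 — the shift increases by 1 each position. The shift increases by 1 at each position, starting from +5: 5, 6, 7, ….
On surface: s+5=x, u+6=a, r+7=y, f+8=n, a+9=j, c+10=m, e+11=p.

xaynjmp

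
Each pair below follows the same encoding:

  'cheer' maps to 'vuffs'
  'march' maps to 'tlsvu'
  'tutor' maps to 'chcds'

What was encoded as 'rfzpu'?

c(2)→v(21) and h(7)→u(20) fit y≡5x+11 (mod 26); the inverse of 5 mod 26 is 21. Each letter's alphabet position (a=0..z=25) is mapped through 5·x+11 mod 26 — an affine cipher.
Undoing it on rfzpu: r(17)→21·(17−11)≡22=w; f(5)→21·(5−11)≡4=e; z(25)→21·(25−11)≡8=i; p(15)→21·(15−11)≡6=g; u(20)→21·(20−11)≡7=h (all mod 26).

weigh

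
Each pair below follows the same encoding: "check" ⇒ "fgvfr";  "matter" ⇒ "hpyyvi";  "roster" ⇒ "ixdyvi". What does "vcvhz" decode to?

enemy

c(2)→f(5) and h(7)→g(6) fit y≡21x+15 (mod 26); the inverse of 21 mod 26 is 5. This is an affine cipher: with a=0,…,z=25, each position x becomes (21x+15) mod 26.
Reversing it on vcvhz: v(21)→5·(21−15)≡4=e; c(2)→5·(2−15)≡13=n; v(21)→5·(21−15)≡4=e; h(7)→5·(7−15)≡12=m; z(25)→5·(25−15)≡24=y (all mod 26).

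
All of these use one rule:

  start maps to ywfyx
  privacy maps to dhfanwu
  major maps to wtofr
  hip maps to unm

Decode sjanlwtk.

The output letters match the input read backwards, each shifted +5: start reversed is trats. Read the word backwards and shift each letter +5.
Reversing it on sjanlwtk: shift back: s−5=n, j−5=e, a−5=v, n−5=i, l−5=g, w−5=r, t−5=o, k−5=f → nevigrof; then reverse → forgiven.

forgiven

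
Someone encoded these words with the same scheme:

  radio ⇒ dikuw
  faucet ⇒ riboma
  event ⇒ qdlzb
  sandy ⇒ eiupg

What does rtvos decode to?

Shifts by position in radio: pos 0: r→d (+12), pos 1: a→i (+8), pos 2: d→k (+7), pos 3: i→u (+12), pos 4: o→w (+8) — repeating every 3. The shifts repeat in a cycle of length 3: positions 0,1,… shift by +12, +8, +7, then the pattern repeats.
Reversing it on rtvos: r−12=f, t−8=l, v−7=o, o−12=c, s−8=k.

flock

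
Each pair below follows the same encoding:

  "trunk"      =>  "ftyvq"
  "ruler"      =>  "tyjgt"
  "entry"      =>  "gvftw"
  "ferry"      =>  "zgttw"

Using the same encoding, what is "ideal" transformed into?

Treating letters as 0–25, the rule is x ↦ 19x + 8 (mod 26).
On ideal: i(8)→19·8+8≡4=e; d(3)→19·3+8≡13=n; e(4)→19·4+8≡6=g; a(0)→19·0+8≡8=i; l(11)→19·11+8≡9=j (all mod 26).

engij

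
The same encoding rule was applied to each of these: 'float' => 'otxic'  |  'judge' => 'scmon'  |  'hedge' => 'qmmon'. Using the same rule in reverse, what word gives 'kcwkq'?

bunch

Shifts by position in float: pos 0: f→o (+9), pos 1: l→t (+8), pos 2: o→x (+9), pos 3: a→i (+8) — repeating every 2. It's a Vigenère-style cipher with numeric key [9,8]: position i shifts by key[i mod 2].
Undoing it on kcwkq: k−9=b, c−8=u, w−9=n, k−8=c, q−9=h.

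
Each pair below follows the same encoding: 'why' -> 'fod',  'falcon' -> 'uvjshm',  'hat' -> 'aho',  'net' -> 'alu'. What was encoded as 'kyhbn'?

guard

Read the word backwards and shift each letter +7.
Reversing it on kyhbn: shift back: k−7=d, y−7=r, h−7=a, b−7=u, n−7=g → draug; then reverse → guard.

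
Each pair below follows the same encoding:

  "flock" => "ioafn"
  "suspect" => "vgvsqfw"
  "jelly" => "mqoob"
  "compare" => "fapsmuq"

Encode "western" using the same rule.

zqvwquq

The rule splits by letter class: vowels +12, consonants +3.
On western: w(cons)+3=z, e(vowel)+12=q, s(cons)+3=v, t(cons)+3=w, e(vowel)+12=q, r(cons)+3=u, n(cons)+3=q.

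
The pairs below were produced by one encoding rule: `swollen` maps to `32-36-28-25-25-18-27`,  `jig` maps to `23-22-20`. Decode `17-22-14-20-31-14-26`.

diagram

s is letter #19 and maps to 32: an offset of 13. Each letter is replaced by its alphabet position (a=1..z=26) + 13.
Reversing it on 17-22-14-20-31-14-26: 17→(17−13)÷1=4=d, 22→(22−13)÷1=9=i, 14→(14−13)÷1=1=a, 20→(20−13)÷1=7=g, 31→(31−13)÷1=18=r, 14→(14−13)÷1=1=a, 26→(26−13)÷1=13=m.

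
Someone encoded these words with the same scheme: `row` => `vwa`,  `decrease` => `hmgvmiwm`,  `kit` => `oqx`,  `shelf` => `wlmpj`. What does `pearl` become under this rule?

tmivp

Two shifts are in play — +8 for a/e/i/o/u, +4 for every other letter.
Applying it to pearl: p(cons)+4=t, e(vowel)+8=m, a(vowel)+8=i, r(cons)+4=v, l(cons)+4=p.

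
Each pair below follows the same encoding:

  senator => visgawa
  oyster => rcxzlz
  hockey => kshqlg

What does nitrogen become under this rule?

In senator: s→v is +3, e→i is +4, n→s is +5, a→g is +6 — the shift increases by 1 each position. Letter i (0-indexed) is shifted by i+3, so successive shifts are 3, 4, 5, ….
On nitrogen: n+3=q, i+4=m, t+5=y, r+6=x, o+7=v, g+8=o, e+9=n, n+10=x.

qmyxvonx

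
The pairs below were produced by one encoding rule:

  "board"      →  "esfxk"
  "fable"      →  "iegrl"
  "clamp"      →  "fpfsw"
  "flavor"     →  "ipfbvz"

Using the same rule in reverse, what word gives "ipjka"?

fleet

In board: b→e is +3, o→s is +4, a→f is +5, r→x is +6 — the shift increases by 1 each position. Each letter shifts forward by (position + 3), i.e. 3, 4, 5, … — the shift grows by one for each successive letter.
Undoing it on ipjka: i−3=f, p−4=l, j−5=e, k−6=e, a−7=t.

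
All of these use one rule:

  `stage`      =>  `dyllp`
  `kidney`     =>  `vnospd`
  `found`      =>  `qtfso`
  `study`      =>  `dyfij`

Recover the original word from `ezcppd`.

It's a Vigenère-style cipher with numeric key [11,5]: position i shifts by key[i mod 2].
Undoing it on ezcppd: e−11=t, z−5=u, c−11=r, p−5=k, p−11=e, d−5=y.

turkey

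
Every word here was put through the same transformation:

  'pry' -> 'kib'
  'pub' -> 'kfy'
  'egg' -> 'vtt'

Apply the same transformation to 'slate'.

Each letter is replaced by its mirror in the alphabet: a↔z, b↔y, c↔x, and so on (the Atbash cipher).
Applying it to slate: s↔h, l↔o, a↔z, t↔g, e↔v.

hozgv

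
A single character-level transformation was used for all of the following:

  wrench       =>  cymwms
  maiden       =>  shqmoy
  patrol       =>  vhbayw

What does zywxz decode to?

troop

In wrench: w→c is +6, r→y is +7, e→m is +8, n→w is +9 — the shift increases by 1 each position. Letter i (0-indexed) is shifted by i+6, so successive shifts are 6, 7, 8, ….
Reversing it on zywxz: z−6=t, y−7=r, w−8=o, x−9=o, z−10=p.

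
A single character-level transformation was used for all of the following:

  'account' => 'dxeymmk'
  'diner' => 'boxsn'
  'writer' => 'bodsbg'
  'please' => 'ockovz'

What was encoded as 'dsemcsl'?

The output letters match the input read backwards, each shifted +10: account reversed is tnuocca. The word is reversed, then every letter is shifted forward by 10.
Decoding dsemcsl: shift back: d−10=t, s−10=i, e−10=u, m−10=c, c−10=s, s−10=i, l−10=b → tiucsib; then reverse → biscuit.

biscuit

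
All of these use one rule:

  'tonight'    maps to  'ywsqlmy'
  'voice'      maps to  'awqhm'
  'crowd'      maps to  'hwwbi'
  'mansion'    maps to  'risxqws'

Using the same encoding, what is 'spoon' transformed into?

Vowels shift forward by 8 and consonants shift forward by 5.
Applying it to spoon: s(cons)+5=x, p(cons)+5=u, o(vowel)+8=w, o(vowel)+8=w, n(cons)+5=s.

xuwws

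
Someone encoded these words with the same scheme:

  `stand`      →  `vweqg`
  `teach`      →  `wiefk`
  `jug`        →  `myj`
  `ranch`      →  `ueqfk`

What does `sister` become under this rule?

The shift depends on letter class: consonant s→v is +3, but vowel a→e is +4. Vowels shift forward by 4 and consonants shift forward by 3.
On sister: s(cons)+3=v, i(vowel)+4=m, s(cons)+3=v, t(cons)+3=w, e(vowel)+4=i, r(cons)+3=u.

vmvwiu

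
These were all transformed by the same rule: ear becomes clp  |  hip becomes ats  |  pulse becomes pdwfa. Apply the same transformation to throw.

The word is reversed, then every letter is shifted forward by 11.
On throw: reverse → worht; then shift: w+11=h, o+11=z, r+11=c, h+11=s, t+11=e.

hzcse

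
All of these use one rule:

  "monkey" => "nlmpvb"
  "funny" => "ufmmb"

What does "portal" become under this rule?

kligzo

Each letter is replaced by its mirror in the alphabet: a↔z, b↔y, c↔x, and so on (the Atbash cipher).
For portal: p↔k, o↔l, r↔i, t↔g, a↔z, l↔o.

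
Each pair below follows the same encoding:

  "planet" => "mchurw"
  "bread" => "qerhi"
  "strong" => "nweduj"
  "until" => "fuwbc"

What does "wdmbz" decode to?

p(15)→m(12) and l(11)→c(2) fit y≡9x+7 (mod 26); the inverse of 9 mod 26 is 3. This is an affine cipher: with a=0,…,z=25, each position x becomes (9x+7) mod 26.
Reversing it on wdmbz: w(22)→3·(22−7)≡19=t; d(3)→3·(3−7)≡14=o; m(12)→3·(12−7)≡15=p; b(1)→3·(1−7)≡8=i; z(25)→3·(25−7)≡2=c (all mod 26).

topic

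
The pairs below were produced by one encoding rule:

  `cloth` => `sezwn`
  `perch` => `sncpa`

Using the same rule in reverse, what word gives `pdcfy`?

nurse

The output letters match the input read backwards, each shifted +11: cloth reversed is htolc. Two steps: reverse the string, then apply a Caesar shift of +11.
Reversing it on pdcfy: shift back: p−11=e, d−11=s, c−11=r, f−11=u, y−11=n → esrun; then reverse → nurse.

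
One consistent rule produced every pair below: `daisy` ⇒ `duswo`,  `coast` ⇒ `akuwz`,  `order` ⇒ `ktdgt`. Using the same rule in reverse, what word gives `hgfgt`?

never

Each letter's alphabet position (a=0..z=25) is mapped through 3·x+20 mod 26 — an affine cipher.
Decoding hgfgt: h(7)→9·(7−20)≡13=n; g(6)→9·(6−20)≡4=e; f(5)→9·(5−20)≡21=v; g(6)→9·(6−20)≡4=e; t(19)→9·(19−20)≡17=r (all mod 26).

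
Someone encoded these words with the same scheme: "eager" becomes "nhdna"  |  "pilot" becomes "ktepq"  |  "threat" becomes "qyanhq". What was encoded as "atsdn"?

ridge

e(4)→n(13) and a(0)→h(7) fit y≡21x+7 (mod 26); the inverse of 21 mod 26 is 5. This is an affine cipher: with a=0,…,z=25, each position x becomes (21x+7) mod 26.
Reversing it on atsdn: a(0)→5·(0−7)≡17=r; t(19)→5·(19−7)≡8=i; s(18)→5·(18−7)≡3=d; d(3)→5·(3−7)≡6=g; n(13)→5·(13−7)≡4=e (all mod 26).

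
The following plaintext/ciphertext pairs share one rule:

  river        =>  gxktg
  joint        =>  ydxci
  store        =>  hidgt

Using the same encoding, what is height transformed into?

Compare letters: r→g is +15, i→x is +15, v→k is +15 — a constant shift. It's a constant shift of +15 (ROT15).
For height: h+15=w, e+15=t, i+15=x, g+15=v, h+15=w, t+15=i.

wtxvwi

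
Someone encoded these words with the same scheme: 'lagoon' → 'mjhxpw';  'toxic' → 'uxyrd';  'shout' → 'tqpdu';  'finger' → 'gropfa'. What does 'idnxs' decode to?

Shifts by position in lagoon: pos 0: l→m (+1), pos 1: a→j (+9), pos 2: g→h (+1), pos 3: o→x (+9) — repeating every 2. A repeating key of period 2 is used — shifts +1, +9 over and over.
Reversing it on idnxs: i−1=h, d−9=u, n−1=m, x−9=o, s−1=r.

humor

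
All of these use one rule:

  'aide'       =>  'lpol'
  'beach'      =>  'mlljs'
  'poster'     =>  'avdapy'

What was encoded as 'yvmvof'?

The shifts repeat in a cycle of length 2: positions 0,1,… shift by +11, +7, then the pattern repeats.
Reversing it on yvmvof: y−11=n, v−7=o, m−11=b, v−7=o, o−11=d, f−7=y.

nobody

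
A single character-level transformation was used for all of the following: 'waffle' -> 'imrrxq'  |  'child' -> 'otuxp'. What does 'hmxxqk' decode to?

Compare letters: w→i is +12, a→m is +12, f→r is +12 — a constant shift. This is a Caesar cipher with shift 12.
Reversing it on hmxxqk: h−12=v, m−12=a, x−12=l, x−12=l, q−12=e, k−12=y.

valley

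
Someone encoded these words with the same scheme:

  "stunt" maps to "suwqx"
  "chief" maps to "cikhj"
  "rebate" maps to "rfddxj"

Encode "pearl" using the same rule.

pfcup

In stunt: s→s is +0, t→u is +1, u→w is +2, n→q is +3 — the shift increases by 1 each position. Letter i (0-indexed) is shifted by i+0, so successive shifts are 0, 1, 2, ….
Applying it to pearl: p+0=p, e+1=f, a+2=c, r+3=u, l+4=p.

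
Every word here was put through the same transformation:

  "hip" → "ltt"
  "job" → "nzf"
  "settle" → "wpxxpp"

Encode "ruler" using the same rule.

The shift depends on letter class: consonant h→l is +4, but vowel i→t is +11. Two shifts are in play — +11 for a/e/i/o/u, +4 for every other letter.
Applying it to ruler: r(cons)+4=v, u(vowel)+11=f, l(cons)+4=p, e(vowel)+11=p, r(cons)+4=v.

vfppv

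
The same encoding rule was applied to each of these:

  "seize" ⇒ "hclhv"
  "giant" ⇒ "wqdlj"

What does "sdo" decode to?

The output letters match the input read backwards, each shifted +3: seize reversed is ezies. Two steps: reverse the string, then apply a Caesar shift of +3.
Reversing it on sdo: shift back: s−3=p, d−3=a, o−3=l → pal; then reverse → lap.

lap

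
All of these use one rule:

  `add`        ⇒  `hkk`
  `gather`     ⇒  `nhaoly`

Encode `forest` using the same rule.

mvylza

Compare letters: a→h is +7, d→k is +7, d→k is +7 — a constant shift. This is a Caesar cipher with shift 7.
For forest: f+7=m, o+7=v, r+7=y, e+7=l, s+7=z, t+7=a.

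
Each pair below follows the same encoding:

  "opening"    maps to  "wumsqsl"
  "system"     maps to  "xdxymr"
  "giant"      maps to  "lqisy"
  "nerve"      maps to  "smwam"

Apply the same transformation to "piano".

The shift depends on letter class: consonant p→u is +5, but vowel o→w is +8. The rule splits by letter class: vowels +8, consonants +5.
For piano: p(cons)+5=u, i(vowel)+8=q, a(vowel)+8=i, n(cons)+5=s, o(vowel)+8=w.

uqisw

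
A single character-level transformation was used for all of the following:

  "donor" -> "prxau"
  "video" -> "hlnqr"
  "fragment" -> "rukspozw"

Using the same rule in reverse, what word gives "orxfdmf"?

Shifts by position in donor: pos 0: d→p (+12), pos 1: o→r (+3), pos 2: n→x (+10), pos 3: o→a (+12), pos 4: r→u (+3) — repeating every 3. A repeating key of period 3 is used — shifts +12, +3, +10 over and over.
Reversing it on orxfdmf: o−12=c, r−3=o, x−10=n, f−12=t, d−3=a, m−10=c, f−12=t.

contact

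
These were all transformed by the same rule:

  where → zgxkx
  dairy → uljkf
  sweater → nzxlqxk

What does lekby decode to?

apron

w(22)→z(25) and h(7)→g(6) fit y≡3x+11 (mod 26); the inverse of 3 mod 26 is 9. Each letter's alphabet position (a=0..z=25) is mapped through 3·x+11 mod 26 — an affine cipher.
Reversing it on lekby: l(11)→9·(11−11)≡0=a; e(4)→9·(4−11)≡15=p; k(10)→9·(10−11)≡17=r; b(1)→9·(1−11)≡14=o; y(24)→9·(24−11)≡13=n (all mod 26).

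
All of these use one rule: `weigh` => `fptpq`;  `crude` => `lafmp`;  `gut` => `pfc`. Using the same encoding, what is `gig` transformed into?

ptp

The shift depends on letter class: consonant w→f is +9, but vowel e→p is +11. The rule splits by letter class: vowels +11, consonants +9.
Applying it to gig: g(cons)+9=p, i(vowel)+11=t, g(cons)+9=p.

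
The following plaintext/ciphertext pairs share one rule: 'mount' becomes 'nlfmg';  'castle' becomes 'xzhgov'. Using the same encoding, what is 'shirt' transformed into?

Each pair mirrors across the alphabet (m↔n, o↔l, u↔f): positions sum to 25. Each letter is replaced by its mirror in the alphabet: a↔z, b↔y, c↔x, and so on (the Atbash cipher).
On shirt: s↔h, h↔s, i↔r, r↔i, t↔g.

hsrig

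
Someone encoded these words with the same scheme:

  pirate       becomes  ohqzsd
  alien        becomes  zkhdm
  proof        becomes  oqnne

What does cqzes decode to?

Compare letters: p→o is +25, i→h is +25, r→q is +25 — a constant shift. Every letter moves 25 places later in the alphabet, wrapping around z→a.
Decoding cqzes: c−25=d, q−25=r, z−25=a, e−25=f, s−25=t.

draft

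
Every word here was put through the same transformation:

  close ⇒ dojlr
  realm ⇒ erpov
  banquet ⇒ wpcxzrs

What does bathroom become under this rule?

c(2)→d(3) and l(11)→o(14) fit y≡7x+15 (mod 26); the inverse of 7 mod 26 is 15. Treating letters as 0–25, the rule is x ↦ 7x + 15 (mod 26).
For bathroom: b(1)→7·1+15≡22=w; a(0)→7·0+15≡15=p; t(19)→7·19+15≡18=s; h(7)→7·7+15≡12=m; r(17)→7·17+15≡4=e; o(14)→7·14+15≡9=j; o(14)→7·14+15≡9=j; m(12)→7·12+15≡21=v (all mod 26).

wpsmejjv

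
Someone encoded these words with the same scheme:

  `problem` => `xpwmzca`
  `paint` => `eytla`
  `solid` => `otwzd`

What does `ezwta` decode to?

pilot

The output letters match the input read backwards, each shifted +11: problem reversed is melborp. Two steps: reverse the string, then apply a Caesar shift of +11.
Undoing it on ezwta: shift back: e−11=t, z−11=o, w−11=l, t−11=i, a−11=p → tolip; then reverse → pilot.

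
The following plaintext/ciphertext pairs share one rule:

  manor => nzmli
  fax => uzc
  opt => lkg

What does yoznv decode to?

Each pair mirrors across the alphabet (m↔n, a↔z, n↔m): positions sum to 25. This is the alphabet-reversal cipher (Atbash): a becomes z, b becomes y, etc.
Decoding yoznv: y↔b, o↔l, z↔a, n↔m, v↔e.

blame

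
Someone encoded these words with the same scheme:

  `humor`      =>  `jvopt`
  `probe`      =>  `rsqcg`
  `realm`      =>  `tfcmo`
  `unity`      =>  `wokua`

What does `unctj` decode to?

Shifts by position in humor: pos 0: h→j (+2), pos 1: u→v (+1), pos 2: m→o (+2), pos 3: o→p (+1) — repeating every 2. The shifts repeat in a cycle of length 2: positions 0,1,… shift by +2, +1, then the pattern repeats.
Undoing it on unctj: u−2=s, n−1=m, c−2=a, t−1=s, j−2=h.

smash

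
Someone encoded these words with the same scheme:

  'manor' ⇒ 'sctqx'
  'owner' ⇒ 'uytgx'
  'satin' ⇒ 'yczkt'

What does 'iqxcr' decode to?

coral

Shifts by position in manor: pos 0: m→s (+6), pos 1: a→c (+2), pos 2: n→t (+6), pos 3: o→q (+2) — repeating every 2. The shifts repeat in a cycle of length 2: positions 0,1,… shift by +6, +2, then the pattern repeats.
Undoing it on iqxcr: i−6=c, q−2=o, x−6=r, c−2=a, r−6=l.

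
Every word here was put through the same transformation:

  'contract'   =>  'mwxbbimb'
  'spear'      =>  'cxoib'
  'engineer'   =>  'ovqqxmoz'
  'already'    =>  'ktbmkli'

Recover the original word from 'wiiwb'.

mayor

Shifts by position in contract: pos 0: c→m (+10), pos 1: o→w (+8), pos 2: n→x (+10), pos 3: t→b (+8) — repeating every 2. A repeating key of period 2 is used — shifts +10, +8 over and over.
Reversing it on wiiwb: w−10=m, i−8=a, i−10=y, w−8=o, b−10=r.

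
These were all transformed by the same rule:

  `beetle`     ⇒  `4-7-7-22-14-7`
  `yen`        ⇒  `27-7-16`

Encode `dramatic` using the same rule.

The number is (letter's place in the alphabet, a=1) + 2.
Applying it to dramatic: d=4→6, r=18→20, a=1→3, m=13→15, a=1→3, t=20→22, i=9→11, c=3→5.

6-20-3-15-3-22-11-5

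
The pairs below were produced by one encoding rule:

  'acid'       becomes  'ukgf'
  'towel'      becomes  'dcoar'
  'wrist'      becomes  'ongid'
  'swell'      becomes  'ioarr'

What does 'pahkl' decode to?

a(0)→u(20) and c(2)→k(10) fit y≡21x+20 (mod 26); the inverse of 21 mod 26 is 5. This is an affine cipher: with a=0,…,z=25, each position x becomes (21x+20) mod 26.
Undoing it on pahkl: p(15)→5·(15−20)≡1=b; a(0)→5·(0−20)≡4=e; h(7)→5·(7−20)≡13=n; k(10)→5·(10−20)≡2=c; l(11)→5·(11−20)≡7=h (all mod 26).

bench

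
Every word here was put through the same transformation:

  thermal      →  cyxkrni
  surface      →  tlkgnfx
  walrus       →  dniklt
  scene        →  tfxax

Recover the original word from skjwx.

probe

t(19)→c(2) and h(7)→y(24) fit y≡9x+13 (mod 26); the inverse of 9 mod 26 is 3. Treating letters as 0–25, the rule is x ↦ 9x + 13 (mod 26).
Undoing it on skjwx: s(18)→3·(18−13)≡15=p; k(10)→3·(10−13)≡17=r; j(9)→3·(9−13)≡14=o; w(22)→3·(22−13)≡1=b; x(23)→3·(23−13)≡4=e (all mod 26).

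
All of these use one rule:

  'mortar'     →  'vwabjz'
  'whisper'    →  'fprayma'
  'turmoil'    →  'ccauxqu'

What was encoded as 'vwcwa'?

Shifts by position in mortar: pos 0: m→v (+9), pos 1: o→w (+8), pos 2: r→a (+9), pos 3: t→b (+8) — repeating every 2. The shifts repeat in a cycle of length 2: positions 0,1,… shift by +9, +8, then the pattern repeats.
Decoding vwcwa: v−9=m, w−8=o, c−9=t, w−8=o, a−9=r.

motor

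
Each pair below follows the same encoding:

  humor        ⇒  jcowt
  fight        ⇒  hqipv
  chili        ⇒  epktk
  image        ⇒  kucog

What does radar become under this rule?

tifit

Shifts by position in humor: pos 0: h→j (+2), pos 1: u→c (+8), pos 2: m→o (+2), pos 3: o→w (+8) — repeating every 2. The shifts repeat in a cycle of length 2: positions 0,1,… shift by +2, +8, then the pattern repeats.
On radar: r+2=t, a+8=i, d+2=f, a+8=i, r+2=t.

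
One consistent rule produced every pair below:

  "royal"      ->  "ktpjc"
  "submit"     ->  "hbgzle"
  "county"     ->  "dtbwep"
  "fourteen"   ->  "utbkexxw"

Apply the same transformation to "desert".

Each letter's alphabet position (a=0..z=25) is mapped through 23·x+9 mod 26 — an affine cipher.
For desert: d(3)→23·3+9≡0=a; e(4)→23·4+9≡23=x; s(18)→23·18+9≡7=h; e(4)→23·4+9≡23=x; r(17)→23·17+9≡10=k; t(19)→23·19+9≡4=e (all mod 26).

axhxke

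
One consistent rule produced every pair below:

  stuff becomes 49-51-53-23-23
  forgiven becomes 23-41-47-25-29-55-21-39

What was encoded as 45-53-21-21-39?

queen

Each letter becomes 2×(its alphabet position, a=1..z=26) + 11.
Undoing it on 45-53-21-21-39: 45→(45−11)÷2=17=q, 53→(53−11)÷2=21=u, 21→(21−11)÷2=5=e, 21→(21−11)÷2=5=e, 39→(39−11)÷2=14=n.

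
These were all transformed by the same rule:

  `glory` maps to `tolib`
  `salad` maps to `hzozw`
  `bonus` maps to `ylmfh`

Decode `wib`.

Each pair mirrors across the alphabet (g↔t, l↔o, o↔l): positions sum to 25. Each letter is replaced by its mirror in the alphabet: a↔z, b↔y, c↔x, and so on (the Atbash cipher).
Decoding wib: w↔d, i↔r, b↔y.

dry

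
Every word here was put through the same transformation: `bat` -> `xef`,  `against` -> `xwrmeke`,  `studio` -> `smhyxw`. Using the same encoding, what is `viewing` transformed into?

krmaimz

The output letters match the input read backwards, each shifted +4: bat reversed is tab. The word is reversed, then every letter is shifted forward by 4.
For viewing: reverse → gniweiv; then shift: g+4=k, n+4=r, i+4=m, w+4=a, e+4=i, i+4=m, v+4=z.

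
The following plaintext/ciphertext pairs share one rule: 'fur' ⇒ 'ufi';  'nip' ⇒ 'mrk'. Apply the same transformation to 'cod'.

Letters are reflected about the middle of the alphabet (position → 25−position): Atbash.
For cod: c↔x, o↔l, d↔w.

xlw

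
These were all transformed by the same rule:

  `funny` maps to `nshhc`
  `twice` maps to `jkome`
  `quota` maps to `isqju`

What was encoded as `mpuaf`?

clash

f(5)→n(13) and u(20)→s(18) fit y≡9x+20 (mod 26); the inverse of 9 mod 26 is 3. Each letter's alphabet position (a=0..z=25) is mapped through 9·x+20 mod 26 — an affine cipher.
Decoding mpuaf: m(12)→3·(12−20)≡2=c; p(15)→3·(15−20)≡11=l; u(20)→3·(20−20)≡0=a; a(0)→3·(0−20)≡18=s; f(5)→3·(5−20)≡7=h (all mod 26).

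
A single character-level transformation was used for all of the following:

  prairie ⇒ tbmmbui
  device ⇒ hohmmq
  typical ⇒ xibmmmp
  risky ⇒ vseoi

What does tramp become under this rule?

xbmqz

Shifts by position in prairie: pos 0: p→t (+4), pos 1: r→b (+10), pos 2: a→m (+12), pos 3: i→m (+4), pos 4: r→b (+10), pos 5: i→u (+12) — repeating every 3. It's a Vigenère-style cipher with numeric key [4,10,12]: position i shifts by key[i mod 3].
For tramp: t+4=x, r+10=b, a+12=m, m+4=q, p+10=z.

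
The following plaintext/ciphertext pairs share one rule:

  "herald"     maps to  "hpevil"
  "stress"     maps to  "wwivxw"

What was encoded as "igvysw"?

The output letters match the input read backwards, each shifted +4: herald reversed is dlareh. Read the word backwards and shift each letter +4.
Reversing it on igvysw: shift back: i−4=e, g−4=c, v−4=r, y−4=u, s−4=o, w−4=s → ecruos; then reverse → source.

source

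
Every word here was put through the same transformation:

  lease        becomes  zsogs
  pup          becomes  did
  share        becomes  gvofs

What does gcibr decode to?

sound

Compare letters: l→z is +14, e→s is +14, a→o is +14 — a constant shift. Every letter moves 14 places later in the alphabet, wrapping around z→a.
Reversing it on gcibr: g−14=s, c−14=o, i−14=u, b−14=n, r−14=d.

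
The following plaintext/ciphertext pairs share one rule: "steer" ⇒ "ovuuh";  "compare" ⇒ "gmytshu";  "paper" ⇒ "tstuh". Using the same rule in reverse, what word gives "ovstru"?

staple

This is an affine cipher: with a=0,…,z=25, each position x becomes (7x+18) mod 26.
Undoing it on ovstru: o(14)→15·(14−18)≡18=s; v(21)→15·(21−18)≡19=t; s(18)→15·(18−18)≡0=a; t(19)→15·(19−18)≡15=p; r(17)→15·(17−18)≡11=l; u(20)→15·(20−18)≡4=e (all mod 26).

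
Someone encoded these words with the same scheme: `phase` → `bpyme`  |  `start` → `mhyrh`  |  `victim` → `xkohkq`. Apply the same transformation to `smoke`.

Treating letters as 0–25, the rule is x ↦ 21x + 24 (mod 26).
Applying it to smoke: s(18)→21·18+24≡12=m; m(12)→21·12+24≡16=q; o(14)→21·14+24≡6=g; k(10)→21·10+24≡0=a; e(4)→21·4+24≡4=e (all mod 26).

mqgae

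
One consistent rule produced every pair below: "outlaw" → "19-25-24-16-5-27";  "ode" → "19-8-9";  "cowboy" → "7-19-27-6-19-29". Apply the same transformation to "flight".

Each letter is replaced by its alphabet position (a=1..z=26) + 4.
On flight: f=6→10, l=12→16, i=9→13, g=7→11, h=8→12, t=20→24.

10-16-13-11-12-24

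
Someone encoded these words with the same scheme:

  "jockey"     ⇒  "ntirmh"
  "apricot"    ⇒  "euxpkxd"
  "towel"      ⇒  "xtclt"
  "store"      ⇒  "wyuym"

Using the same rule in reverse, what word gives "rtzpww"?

notion

In jockey: j→n is +4, o→t is +5, c→i is +6, k→r is +7 — the shift increases by 1 each position. The shift increases by 1 at each position, starting from +4: 4, 5, 6, ….
Reversing it on rtzpww: r−4=n, t−5=o, z−6=t, p−7=i, w−8=o, w−9=n.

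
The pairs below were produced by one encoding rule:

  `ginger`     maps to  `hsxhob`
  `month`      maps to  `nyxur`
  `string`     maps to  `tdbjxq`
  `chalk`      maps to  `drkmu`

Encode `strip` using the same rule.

Shifts by position in ginger: pos 0: g→h (+1), pos 1: i→s (+10), pos 2: n→x (+10), pos 3: g→h (+1), pos 4: e→o (+10), pos 5: r→b (+10) — repeating every 3. It's a Vigenère-style cipher with numeric key [1,10,10]: position i shifts by key[i mod 3].
For strip: s+1=t, t+10=d, r+10=b, i+1=j, p+10=z.

tdbjz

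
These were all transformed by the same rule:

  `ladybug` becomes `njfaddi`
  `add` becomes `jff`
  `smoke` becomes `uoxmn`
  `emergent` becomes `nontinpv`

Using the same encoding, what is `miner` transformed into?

orpnt

The rule splits by letter class: vowels +9, consonants +2.
On miner: m(cons)+2=o, i(vowel)+9=r, n(cons)+2=p, e(vowel)+9=n, r(cons)+2=t.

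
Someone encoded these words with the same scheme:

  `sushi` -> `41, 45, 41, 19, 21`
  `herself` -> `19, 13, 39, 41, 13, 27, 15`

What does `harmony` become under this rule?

The formula is n = 2×(alphabet index, a=1) + 3.
For harmony: h=8→19, a=1→5, r=18→39, m=13→29, o=15→33, n=14→31, y=25→53.

19, 5, 39, 29, 33, 31, 53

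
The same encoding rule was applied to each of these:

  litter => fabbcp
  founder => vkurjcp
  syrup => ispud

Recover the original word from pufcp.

l(11)→f(5) and i(8)→a(0) fit y≡19x+4 (mod 26); the inverse of 19 mod 26 is 11. Each letter's alphabet position (a=0..z=25) is mapped through 19·x+4 mod 26 — an affine cipher.
Decoding pufcp: p(15)→11·(15−4)≡17=r; u(20)→11·(20−4)≡20=u; f(5)→11·(5−4)≡11=l; c(2)→11·(2−4)≡4=e; p(15)→11·(15−4)≡17=r (all mod 26).

ruler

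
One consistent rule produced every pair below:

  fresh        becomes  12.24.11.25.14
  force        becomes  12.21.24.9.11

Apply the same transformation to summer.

f is letter #6 and maps to 12: an offset of 6. The number is (letter's place in the alphabet, a=1) + 6.
For summer: s=19→25, u=21→27, m=13→19, m=13→19, e=5→11, r=18→24.

25.27.19.19.11.24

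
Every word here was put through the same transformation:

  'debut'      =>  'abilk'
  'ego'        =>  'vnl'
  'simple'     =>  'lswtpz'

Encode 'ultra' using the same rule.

hyasb

The output letters match the input read backwards, each shifted +7: debut reversed is tubed. Read the word backwards and shift each letter +7.
On ultra: reverse → artlu; then shift: a+7=h, r+7=y, t+7=a, l+7=s, u+7=b.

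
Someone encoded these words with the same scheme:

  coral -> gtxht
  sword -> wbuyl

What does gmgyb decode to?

chart

In coral: c→g is +4, o→t is +5, r→x is +6, a→h is +7 — the shift increases by 1 each position. The shift increases by 1 at each position, starting from +4: 4, 5, 6, ….
Reversing it on gmgyb: g−4=c, m−5=h, g−6=a, y−7=r, b−8=t.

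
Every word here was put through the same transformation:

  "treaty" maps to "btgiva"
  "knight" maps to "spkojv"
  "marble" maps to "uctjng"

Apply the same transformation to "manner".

ucpvgt

It's a Vigenère-style cipher with numeric key [8,2,2]: position i shifts by key[i mod 3].
For manner: m+8=u, a+2=c, n+2=p, n+8=v, e+2=g, r+2=t.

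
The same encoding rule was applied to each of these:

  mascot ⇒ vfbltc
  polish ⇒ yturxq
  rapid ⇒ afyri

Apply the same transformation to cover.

Shifts by position in mascot: pos 0: m→v (+9), pos 1: a→f (+5), pos 2: s→b (+9), pos 3: c→l (+9), pos 4: o→t (+5), pos 5: t→c (+9) — repeating every 3. It's a Vigenère-style cipher with numeric key [9,5,9]: position i shifts by key[i mod 3].
For cover: c+9=l, o+5=t, v+9=e, e+9=n, r+5=w.

ltenw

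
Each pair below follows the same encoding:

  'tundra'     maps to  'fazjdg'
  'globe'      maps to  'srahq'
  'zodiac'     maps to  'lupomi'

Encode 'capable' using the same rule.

ogbgnrq

Shifts by position in tundra: pos 0: t→f (+12), pos 1: u→a (+6), pos 2: n→z (+12), pos 3: d→j (+6) — repeating every 2. A repeating key of period 2 is used — shifts +12, +6 over and over.
For capable: c+12=o, a+6=g, p+12=b, a+6=g, b+12=n, l+6=r, e+12=q.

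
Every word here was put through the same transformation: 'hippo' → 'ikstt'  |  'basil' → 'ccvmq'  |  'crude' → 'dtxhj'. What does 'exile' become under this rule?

fzlpj

Each letter shifts forward by (position + 1), i.e. 1, 2, 3, … — the shift grows by one for each successive letter.
Applying it to exile: e+1=f, x+2=z, i+3=l, l+4=p, e+5=j.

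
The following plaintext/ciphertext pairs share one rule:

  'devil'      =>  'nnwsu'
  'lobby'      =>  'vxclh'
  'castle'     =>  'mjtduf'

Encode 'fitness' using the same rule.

pruxntc

It's a Vigenère-style cipher with numeric key [10,9,1]: position i shifts by key[i mod 3].
For fitness: f+10=p, i+9=r, t+1=u, n+10=x, e+9=n, s+1=t, s+10=c.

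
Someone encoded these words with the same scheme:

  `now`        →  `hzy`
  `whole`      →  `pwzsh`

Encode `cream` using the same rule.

xlpcn

The word is reversed, then every letter is shifted forward by 11.
For cream: reverse → maerc; then shift: m+11=x, a+11=l, e+11=p, r+11=c, c+11=n.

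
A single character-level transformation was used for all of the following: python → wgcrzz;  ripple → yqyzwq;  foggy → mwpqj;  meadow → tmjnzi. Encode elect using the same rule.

Each letter shifts forward by (position + 7), i.e. 7, 8, 9, … — the shift grows by one for each successive letter.
On elect: e+7=l, l+8=t, e+9=n, c+10=m, t+11=e.

ltnme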